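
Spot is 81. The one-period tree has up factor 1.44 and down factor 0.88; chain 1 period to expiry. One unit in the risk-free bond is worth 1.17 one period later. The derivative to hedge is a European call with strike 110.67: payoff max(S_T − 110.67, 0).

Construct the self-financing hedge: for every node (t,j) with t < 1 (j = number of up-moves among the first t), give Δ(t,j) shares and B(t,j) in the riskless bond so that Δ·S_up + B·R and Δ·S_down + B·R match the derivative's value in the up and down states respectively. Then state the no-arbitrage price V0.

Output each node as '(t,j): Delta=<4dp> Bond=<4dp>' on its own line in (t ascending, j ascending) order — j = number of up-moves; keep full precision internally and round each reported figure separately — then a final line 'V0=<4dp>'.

(0,0): Delta=0.1316 Bond=-8.0183
V0=2.6424

No-arbitrage ⇒ martingale measure with p* = (R−d)/(u−d) = 0.5179.
Terminal values V(1,·): V(1,0)=0.0000, V(1,1)=5.9700
  t=0,j=0: stock 81.0000 → up 116.6400 (V=5.9700), down 71.2800 (V=0.0000). Price 2.6424; hedge Δ=0.1316, bond B=-8.0183.
Each (Δ,B) replicates both successor values, so the strategy is self-financing and V0 is arbitrage-free.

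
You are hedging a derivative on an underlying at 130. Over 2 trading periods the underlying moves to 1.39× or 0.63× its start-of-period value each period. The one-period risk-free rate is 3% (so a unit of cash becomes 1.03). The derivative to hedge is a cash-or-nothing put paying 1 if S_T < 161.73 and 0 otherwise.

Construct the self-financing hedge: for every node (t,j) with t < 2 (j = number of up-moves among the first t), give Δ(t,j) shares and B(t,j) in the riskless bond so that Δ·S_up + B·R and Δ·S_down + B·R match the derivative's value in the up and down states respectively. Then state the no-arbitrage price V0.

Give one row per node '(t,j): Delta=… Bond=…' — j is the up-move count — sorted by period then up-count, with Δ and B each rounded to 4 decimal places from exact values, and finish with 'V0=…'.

The replicating-portfolio and risk-neutral prices coincide; use p* = (1.03−0.63)/(1.39−0.63) = 0.5263 for the latter.
Terminal values V(2,·): V(2,0)=1.0000, V(2,1)=1.0000, V(2,2)=0.0000
  t=1,j=0: stock 81.9000 → up 113.8410 (V=1.0000), down 51.5970 (V=1.0000). Price 0.9709; hedge Δ=0.0000, bond B=0.9709.
  t=1,j=1: stock 180.7000 → up 251.1730 (V=0.0000), down 113.8410 (V=1.0000). Price 0.4599; hedge Δ=-0.0073, bond B=1.7757.
  t=0,j=0: stock 130.0000 → up 180.7000 (V=0.4599), down 81.9000 (V=0.9709). Price 0.6815; hedge Δ=-0.0052, bond B=1.3538.
Each (Δ,B) replicates both successor values, so the strategy is self-financing and V0 is arbitrage-free.

(0,0): Delta=-0.0052 Bond=1.3538
(1,0): Delta=0.0000 Bond=0.9709
(1,1): Delta=-0.0073 Bond=1.7757
V0=0.6815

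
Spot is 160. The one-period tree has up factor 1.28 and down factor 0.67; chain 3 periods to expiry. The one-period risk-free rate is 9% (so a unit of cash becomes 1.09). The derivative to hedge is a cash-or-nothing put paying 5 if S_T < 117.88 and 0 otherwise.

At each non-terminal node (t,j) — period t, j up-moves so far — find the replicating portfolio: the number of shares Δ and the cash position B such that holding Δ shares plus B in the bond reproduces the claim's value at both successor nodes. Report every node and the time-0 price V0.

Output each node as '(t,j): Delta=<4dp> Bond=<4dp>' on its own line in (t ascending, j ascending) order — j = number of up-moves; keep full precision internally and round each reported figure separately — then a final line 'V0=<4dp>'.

(0,0): Delta=-0.0185 Bond=3.8495
(1,0): Delta=-0.0483 Bond=7.3910
(1,1): Delta=-0.0114 Bond=2.7506
(2,0): Delta=0.0000 Bond=4.5872
(2,1): Delta=-0.0597 Bond=9.6255
(2,2): Delta=0.0000 Bond=0.0000
V0=0.8904

The replicating-portfolio and risk-neutral prices coincide; use p* = (1.09−0.67)/(1.28−0.67) = 0.6885 for the latter.
At expiry t=3: V(3,0)=5.0000, V(3,1)=5.0000, V(3,2)=0.0000, V(3,3)=0.0000
(2,0): S=71.8240. Δ = (V_up−V_dn)/(S_up−S_dn) = (5.0000−5.0000)/(91.9347−48.1221) = 0.0000. V = [p*·5.0000 + (1−p*)·5.0000]/1.09 = 4.5872. B = V − Δ·S = 4.5872.
(2,1): S=137.2160. Δ = (V_up−V_dn)/(S_up−S_dn) = (0.0000−5.0000)/(175.6365−91.9347) = -0.0597. V = [p*·0.0000 + (1−p*)·5.0000]/1.09 = 1.4288. B = V − Δ·S = 9.6255.
(2,2): S=262.1440. Δ = (V_up−V_dn)/(S_up−S_dn) = (0.0000−0.0000)/(335.5443−175.6365) = 0.0000. V = [p*·0.0000 + (1−p*)·0.0000]/1.09 = 0.0000. B = V − Δ·S = 0.0000.
(1,0): S=107.2000. Δ = (V_up−V_dn)/(S_up−S_dn) = (1.4288−4.5872)/(137.2160−71.8240) = -0.0483. V = [p*·1.4288 + (1−p*)·4.5872]/1.09 = 2.2133. B = V − Δ·S = 7.3910.
(1,1): S=204.8000. Δ = (V_up−V_dn)/(S_up−S_dn) = (0.0000−1.4288)/(262.1440−137.2160) = -0.0114. V = [p*·0.0000 + (1−p*)·1.4288]/1.09 = 0.4083. B = V − Δ·S = 2.7506.
(0,0): S=160.0000. Δ = (V_up−V_dn)/(S_up−S_dn) = (0.4083−2.2133)/(204.8000−107.2000) = -0.0185. V = [p*·0.4083 + (1−p*)·2.2133]/1.09 = 0.8904. B = V − Δ·S = 3.8495.
Check: Δ(0,0)·S0 + B(0,0) = 0.8904 = V0.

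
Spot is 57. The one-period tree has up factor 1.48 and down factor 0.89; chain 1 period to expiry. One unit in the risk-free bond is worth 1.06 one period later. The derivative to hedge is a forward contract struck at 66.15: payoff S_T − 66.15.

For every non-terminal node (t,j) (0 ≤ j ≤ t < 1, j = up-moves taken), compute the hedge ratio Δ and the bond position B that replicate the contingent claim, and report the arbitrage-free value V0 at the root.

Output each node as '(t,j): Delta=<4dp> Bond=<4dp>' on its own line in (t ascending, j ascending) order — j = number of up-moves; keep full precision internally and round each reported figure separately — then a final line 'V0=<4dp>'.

Since d<R<u, set p* = (R−d)/(u−d) = 0.2881; price each node as the discounted p*-expectation of its children.
At expiry t=1: V(1,0)=-15.4200, V(1,1)=18.2100
(0,0): S=57.0000. Δ = (V_up−V_dn)/(S_up−S_dn) = (18.2100−-15.4200)/(84.3600−50.7300) = 1.0000. V = [p*·18.2100 + (1−p*)·-15.4200]/1.06 = -5.4057. B = V − Δ·S = -62.4057.
The time-0 hedge costs -5.4057, which is the no-arbitrage price.

(0,0): Delta=1.0000 Bond=-62.4057
V0=-5.4057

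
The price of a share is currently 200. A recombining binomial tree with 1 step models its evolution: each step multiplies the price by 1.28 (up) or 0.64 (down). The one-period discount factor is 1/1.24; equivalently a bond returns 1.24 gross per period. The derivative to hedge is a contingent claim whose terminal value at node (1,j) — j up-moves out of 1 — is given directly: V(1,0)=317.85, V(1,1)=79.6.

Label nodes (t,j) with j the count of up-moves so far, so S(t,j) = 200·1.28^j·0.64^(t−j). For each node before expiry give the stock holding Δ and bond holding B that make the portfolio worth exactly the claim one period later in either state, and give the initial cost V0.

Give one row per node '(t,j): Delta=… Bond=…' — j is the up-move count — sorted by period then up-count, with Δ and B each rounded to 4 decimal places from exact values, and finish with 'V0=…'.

(0,0): Delta=-1.8613 Bond=448.4677
V0=76.2021

The replicating-portfolio and risk-neutral prices coincide; use p* = (1.24−0.64)/(1.28−0.64) = 0.9375 for the latter.
At expiry t=1: V(1,0)=317.8500, V(1,1)=79.6000
Node (0,0) S=200.0000: V=(p*·79.6000+(1−p*)·317.8500)/1.24=76.2021; Δ=(79.6000−317.8500)/(256.0000−128.0000)=-1.8613; B=V−Δ·S=448.4677
Each (Δ,B) replicates both successor values, so the strategy is self-financing and V0 is arbitrage-free.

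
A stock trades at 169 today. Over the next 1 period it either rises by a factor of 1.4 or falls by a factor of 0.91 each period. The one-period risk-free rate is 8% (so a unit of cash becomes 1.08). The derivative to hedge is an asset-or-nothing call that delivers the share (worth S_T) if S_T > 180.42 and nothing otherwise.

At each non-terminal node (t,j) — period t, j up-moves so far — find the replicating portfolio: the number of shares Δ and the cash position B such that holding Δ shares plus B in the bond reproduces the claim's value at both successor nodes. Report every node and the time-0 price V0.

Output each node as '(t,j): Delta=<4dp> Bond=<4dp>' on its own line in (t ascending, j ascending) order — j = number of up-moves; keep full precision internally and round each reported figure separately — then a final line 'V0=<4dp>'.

(0,0): Delta=2.8571 Bond=-406.8519
V0=76.0053

The replicating-portfolio and risk-neutral prices coincide; use p* = (1.08−0.91)/(1.4−0.91) = 0.3469 for the latter.
Terminal payoffs: V(1,0)=0.0000, V(1,1)=236.6000
(0,0): S=169.0000. Δ = (V_up−V_dn)/(S_up−S_dn) = (236.6000−0.0000)/(236.6000−153.7900) = 2.8571. V = [p*·236.6000 + (1−p*)·0.0000]/1.08 = 76.0053. B = V − Δ·S = -406.8519.
Check: Δ(0,0)·S0 + B(0,0) = 76.0053 = V0.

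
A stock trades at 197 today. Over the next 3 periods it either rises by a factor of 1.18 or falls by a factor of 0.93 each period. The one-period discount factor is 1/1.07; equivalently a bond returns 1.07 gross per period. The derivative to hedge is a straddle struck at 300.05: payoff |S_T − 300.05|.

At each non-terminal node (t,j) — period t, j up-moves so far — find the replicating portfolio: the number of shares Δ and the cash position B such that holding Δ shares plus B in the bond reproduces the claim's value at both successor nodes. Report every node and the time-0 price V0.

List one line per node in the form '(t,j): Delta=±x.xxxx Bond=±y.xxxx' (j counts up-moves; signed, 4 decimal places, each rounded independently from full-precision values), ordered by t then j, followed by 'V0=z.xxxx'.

(0,0): Delta=-0.7372 Bond=199.9302
(1,0): Delta=-1.0000 Bond=262.0753
(1,1): Delta=-0.5744 Bond=176.0933
(2,0): Delta=-1.0000 Bond=280.4206
(2,1): Delta=-1.0000 Bond=280.4206
(2,2): Delta=-0.3109 Bond=116.1335
V0=54.7044

Since d<R<u, set p* = (R−d)/(u−d) = 0.5600; price each node as the discounted p*-expectation of its children.
Terminal values V(3,·): V(3,0)=141.5917, V(3,1)=98.9953, V(3,2)=44.9484, V(3,3)=23.6273
  t=2,j=0: stock 170.3853 → up 201.0547 (V=98.9953), down 158.4583 (V=141.5917). Price 110.0353; hedge Δ=-1.0000, bond B=280.4206.
  t=2,j=1: stock 216.1878 → up 255.1016 (V=44.9484), down 201.0547 (V=98.9953). Price 64.2328; hedge Δ=-1.0000, bond B=280.4206.
  t=2,j=2: stock 274.3028 → up 323.6773 (V=23.6273), down 255.1016 (V=44.9484). Price 30.8491; hedge Δ=-0.3109, bond B=116.1335.
  t=1,j=0: stock 183.2100 → up 216.1878 (V=64.2328), down 170.3853 (V=110.0353). Price 78.8653; hedge Δ=-1.0000, bond B=262.0753.
  t=1,j=1: stock 232.4600 → up 274.3028 (V=30.8491), down 216.1878 (V=64.2328). Price 42.5588; hedge Δ=-0.5744, bond B=176.0933.
  t=0,j=0: stock 197.0000 → up 232.4600 (V=42.5588), down 183.2100 (V=78.8653). Price 54.7044; hedge Δ=-0.7372, bond B=199.9302.
Each (Δ,B) replicates both successor values, so the strategy is self-financing and V0 is arbitrage-free.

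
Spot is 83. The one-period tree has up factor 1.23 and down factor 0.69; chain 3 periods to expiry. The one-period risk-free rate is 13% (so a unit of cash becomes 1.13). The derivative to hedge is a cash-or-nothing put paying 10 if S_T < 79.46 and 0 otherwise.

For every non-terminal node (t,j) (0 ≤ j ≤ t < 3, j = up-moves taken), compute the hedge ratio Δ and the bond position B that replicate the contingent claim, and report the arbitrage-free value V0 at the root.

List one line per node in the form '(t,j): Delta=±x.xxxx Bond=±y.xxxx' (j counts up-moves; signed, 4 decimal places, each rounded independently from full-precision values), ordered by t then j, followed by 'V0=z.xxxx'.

Under the risk-neutral measure, an up-move has probability p* = (R−d)/(u−d) = 0.8148 and values discount at R = 1.13.
Terminal values V(3,·): V(3,0)=10.0000, V(3,1)=10.0000, V(3,2)=0.0000, V(3,3)=0.0000
  t=2,j=0: stock 39.5163 → up 48.6050 (V=10.0000), down 27.2662 (V=10.0000). Price 8.8496; hedge Δ=0.0000, bond B=8.8496.
  t=2,j=1: stock 70.4421 → up 86.6438 (V=0.0000), down 48.6050 (V=10.0000). Price 1.6388; hedge Δ=-0.2629, bond B=20.1573.
  t=2,j=2: stock 125.5707 → up 154.4520 (V=0.0000), down 86.6438 (V=0.0000). Price 0.0000; hedge Δ=0.0000, bond B=0.0000.
  t=1,j=0: stock 57.2700 → up 70.4421 (V=1.6388), down 39.5163 (V=8.8496). Price 2.6320; hedge Δ=-0.2332, bond B=15.9852.
  t=1,j=1: stock 102.0900 → up 125.5707 (V=0.0000), down 70.4421 (V=1.6388). Price 0.2686; hedge Δ=-0.0297, bond B=3.3034.
  t=0,j=0: stock 83.0000 → up 102.0900 (V=0.2686), down 57.2700 (V=2.6320). Price 0.6250; hedge Δ=-0.0527, bond B=5.0017.
Each (Δ,B) replicates both successor values, so the strategy is self-financing and V0 is arbitrage-free.

(0,0): Delta=-0.0527 Bond=5.0017
(1,0): Delta=-0.2332 Bond=15.9852
(1,1): Delta=-0.0297 Bond=3.3034
(2,0): Delta=0.0000 Bond=8.8496
(2,1): Delta=-0.2629 Bond=20.1573
(2,2): Delta=0.0000 Bond=0.0000
V0=0.6250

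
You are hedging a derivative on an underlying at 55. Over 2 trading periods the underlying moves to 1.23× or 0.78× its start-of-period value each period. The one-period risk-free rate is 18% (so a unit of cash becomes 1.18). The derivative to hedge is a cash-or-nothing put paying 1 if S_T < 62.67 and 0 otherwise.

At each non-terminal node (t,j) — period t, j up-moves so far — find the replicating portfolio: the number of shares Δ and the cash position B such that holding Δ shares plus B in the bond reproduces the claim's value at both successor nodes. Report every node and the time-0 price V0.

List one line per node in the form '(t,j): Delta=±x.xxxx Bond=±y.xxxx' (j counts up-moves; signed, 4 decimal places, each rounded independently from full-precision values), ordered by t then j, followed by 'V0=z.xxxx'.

Since d<R<u, set p* = (R−d)/(u−d) = 0.8889; price each node as the discounted p*-expectation of its children.
Payoff layer (t=2): V(2,0)=1.0000, V(2,1)=1.0000, V(2,2)=0.0000
  t=1,j=0: stock 42.9000 → up 52.7670 (V=1.0000), down 33.4620 (V=1.0000). Price 0.8475; hedge Δ=0.0000, bond B=0.8475.
  t=1,j=1: stock 67.6500 → up 83.2095 (V=0.0000), down 52.7670 (V=1.0000). Price 0.0942; hedge Δ=-0.0328, bond B=2.3164.
  t=0,j=0: stock 55.0000 → up 67.6500 (V=0.0942), down 42.9000 (V=0.8475). Price 0.1507; hedge Δ=-0.0304, bond B=1.8247.
Each (Δ,B) replicates both successor values, so the strategy is self-financing and V0 is arbitrage-free.

(0,0): Delta=-0.0304 Bond=1.8247
(1,0): Delta=0.0000 Bond=0.8475
(1,1): Delta=-0.0328 Bond=2.3164
V0=0.1507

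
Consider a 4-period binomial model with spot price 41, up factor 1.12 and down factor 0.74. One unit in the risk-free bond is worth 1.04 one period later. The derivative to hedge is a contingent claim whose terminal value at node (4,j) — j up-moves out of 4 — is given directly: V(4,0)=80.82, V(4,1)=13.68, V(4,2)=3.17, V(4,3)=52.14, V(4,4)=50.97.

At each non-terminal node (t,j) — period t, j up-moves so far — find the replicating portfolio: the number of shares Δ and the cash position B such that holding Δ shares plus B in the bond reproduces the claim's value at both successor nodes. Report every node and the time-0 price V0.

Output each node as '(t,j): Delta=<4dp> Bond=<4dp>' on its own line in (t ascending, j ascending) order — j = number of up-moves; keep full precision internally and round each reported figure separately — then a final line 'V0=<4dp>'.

Since d<R<u, set p* = (R−d)/(u−d) = 0.7895; price each node as the discounted p*-expectation of its children.
Terminal values V(4,·): V(4,0)=80.8200, V(4,1)=13.6800, V(4,2)=3.1700, V(4,3)=52.1400, V(4,4)=50.9700
  t=3,j=0: stock 16.6142 → up 18.6079 (V=13.6800), down 12.2945 (V=80.8200). Price 26.7449; hedge Δ=-10.6345, bond B=203.4291.
  t=3,j=1: stock 25.1458 → up 28.1633 (V=3.1700), down 18.6079 (V=13.6800). Price 5.1756; hedge Δ=-1.0999, bond B=32.8335.
  t=3,j=2: stock 38.0585 → up 42.6255 (V=52.1400), down 28.1633 (V=3.1700). Price 40.2217; hedge Δ=3.3861, bond B=-88.6468.
  t=3,j=3: stock 57.6020 → up 64.5143 (V=50.9700), down 42.6255 (V=52.1400). Price 49.2465; hedge Δ=-0.0535, bond B=52.3254.
  t=2,j=0: stock 22.4516 → up 25.1458 (V=5.1756), down 16.6142 (V=26.7449). Price 9.3428; hedge Δ=-2.5282, bond B=66.1042.
  t=2,j=1: stock 33.9808 → up 38.0585 (V=40.2217), down 25.1458 (V=5.1756). Price 31.5803; hedge Δ=2.7141, bond B=-60.6461.
  t=2,j=2: stock 51.4304 → up 57.6020 (V=49.2465), down 38.0585 (V=40.2217). Price 45.5255; hedge Δ=0.4618, bond B=21.7760.
  t=1,j=0: stock 30.3400 → up 33.9808 (V=31.5803), down 22.4516 (V=9.3428). Price 25.8642; hedge Δ=1.9288, bond B=-32.6556.
  t=1,j=1: stock 45.9200 → up 51.4304 (V=45.5255), down 33.9808 (V=31.5803). Price 40.9516; hedge Δ=0.7992, bond B=4.2538.
  t=0,j=0: stock 41.0000 → up 45.9200 (V=40.9516), down 30.3400 (V=25.8642). Price 36.3224; hedge Δ=0.9684, bond B=-3.3813.
Root portfolio cost Δ·41+B reproduces V0=36.3224.

(0,0): Delta=0.9684 Bond=-3.3813
(1,0): Delta=1.9288 Bond=-32.6556
(1,1): Delta=0.7992 Bond=4.2538
(2,0): Delta=-2.5282 Bond=66.1042
(2,1): Delta=2.7141 Bond=-60.6461
(2,2): Delta=0.4618 Bond=21.7760
(3,0): Delta=-10.6345 Bond=203.4291
(3,1): Delta=-1.0999 Bond=32.8335
(3,2): Delta=3.3861 Bond=-88.6468
(3,3): Delta=-0.0535 Bond=52.3254
V0=36.3224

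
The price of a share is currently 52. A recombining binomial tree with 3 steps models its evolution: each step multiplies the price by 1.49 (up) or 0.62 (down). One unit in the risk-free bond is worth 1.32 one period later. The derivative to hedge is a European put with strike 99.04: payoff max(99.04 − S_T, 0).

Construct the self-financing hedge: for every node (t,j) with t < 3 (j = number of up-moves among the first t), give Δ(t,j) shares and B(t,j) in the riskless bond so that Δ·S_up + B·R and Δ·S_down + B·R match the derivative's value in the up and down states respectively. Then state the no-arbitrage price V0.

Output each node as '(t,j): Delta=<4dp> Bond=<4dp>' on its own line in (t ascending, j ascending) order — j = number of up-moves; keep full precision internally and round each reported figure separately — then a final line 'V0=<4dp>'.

(0,0): Delta=-0.4007 Bond=28.4238
(1,0): Delta=-1.0000 Bond=56.8411
(1,1): Delta=-0.3401 Bond=32.8270
(2,0): Delta=-1.0000 Bond=75.0303
(2,1): Delta=-1.0000 Bond=75.0303
(2,2): Delta=-0.2734 Bond=35.6333
V0=7.5879

The replicating-portfolio and risk-neutral prices coincide; use p* = (1.32−0.62)/(1.49−0.62) = 0.8046 for the latter.
Terminal values V(3,·): V(3,0)=86.6469, V(3,1)=69.2567, V(3,2)=27.4640, V(3,3)=0.0000
(2,0): S=19.9888. Δ = (V_up−V_dn)/(S_up−S_dn) = (69.2567−86.6469)/(29.7833−12.3931) = -1.0000. V = [p*·69.2567 + (1−p*)·86.6469]/1.32 = 55.0415. B = V − Δ·S = 75.0303.
(2,1): S=48.0376. Δ = (V_up−V_dn)/(S_up−S_dn) = (27.4640−69.2567)/(71.5760−29.7833) = -1.0000. V = [p*·27.4640 + (1−p*)·69.2567]/1.32 = 26.9927. B = V − Δ·S = 75.0303.
(2,2): S=115.4452. Δ = (V_up−V_dn)/(S_up−S_dn) = (0.0000−27.4640)/(172.0133−71.5760) = -0.2734. V = [p*·0.0000 + (1−p*)·27.4640]/1.32 = 4.0655. B = V − Δ·S = 35.6333.
(1,0): S=32.2400. Δ = (V_up−V_dn)/(S_up−S_dn) = (26.9927−55.0415)/(48.0376−19.9888) = -1.0000. V = [p*·26.9927 + (1−p*)·55.0415]/1.32 = 24.6011. B = V − Δ·S = 56.8411.
(1,1): S=77.4800. Δ = (V_up−V_dn)/(S_up−S_dn) = (4.0655−26.9927)/(115.4452−48.0376) = -0.3401. V = [p*·4.0655 + (1−p*)·26.9927]/1.32 = 6.4739. B = V − Δ·S = 32.8270.
(0,0): S=52.0000. Δ = (V_up−V_dn)/(S_up−S_dn) = (6.4739−24.6011)/(77.4800−32.2400) = -0.4007. V = [p*·6.4739 + (1−p*)·24.6011]/1.32 = 7.5879. B = V − Δ·S = 28.4238.
Each (Δ,B) replicates both successor values, so the strategy is self-financing and V0 is arbitrage-free.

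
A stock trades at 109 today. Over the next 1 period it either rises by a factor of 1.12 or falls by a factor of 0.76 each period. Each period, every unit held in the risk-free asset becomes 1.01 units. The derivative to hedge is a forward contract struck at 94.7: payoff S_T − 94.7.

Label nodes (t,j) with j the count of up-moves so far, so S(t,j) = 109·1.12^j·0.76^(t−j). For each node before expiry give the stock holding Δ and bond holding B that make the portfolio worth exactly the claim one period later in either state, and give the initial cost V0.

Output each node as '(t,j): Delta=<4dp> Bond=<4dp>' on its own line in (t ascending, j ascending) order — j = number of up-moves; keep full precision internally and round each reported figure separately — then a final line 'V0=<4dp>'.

(0,0): Delta=1.0000 Bond=-93.7624
V0=15.2376

Risk-neutral probability p* = (R−d)/(u−d) = (1.01−0.76)/(1.12−0.76) = 0.6944.
Terminal payoffs: V(1,0)=-11.8600, V(1,1)=27.3800
(0,0): S=109.0000. Δ = (V_up−V_dn)/(S_up−S_dn) = (27.3800−-11.8600)/(122.0800−82.8400) = 1.0000. V = [p*·27.3800 + (1−p*)·-11.8600]/1.01 = 15.2376. B = V − Δ·S = -93.7624.
Each (Δ,B) replicates both successor values, so the strategy is self-financing and V0 is arbitrage-free.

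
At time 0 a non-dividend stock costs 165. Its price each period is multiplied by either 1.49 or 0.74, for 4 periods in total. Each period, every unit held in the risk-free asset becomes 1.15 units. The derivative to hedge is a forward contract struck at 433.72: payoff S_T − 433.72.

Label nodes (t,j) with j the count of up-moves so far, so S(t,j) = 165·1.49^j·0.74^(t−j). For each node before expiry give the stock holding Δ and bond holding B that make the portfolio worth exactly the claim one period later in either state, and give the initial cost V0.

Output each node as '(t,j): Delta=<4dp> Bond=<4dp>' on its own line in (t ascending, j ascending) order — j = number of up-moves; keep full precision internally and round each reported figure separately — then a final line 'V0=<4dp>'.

Since d<R<u, set p* = (R−d)/(u−d) = 0.5467; price each node as the discounted p*-expectation of its children.
At expiry t=4: V(4,0)=-384.2421, V(4,1)=-334.0957, V(4,2)=-233.1251, V(4,3)=-29.8194, V(4,4)=379.5393
Node (3,0) S=66.8620: V=(p*·-334.0957+(1−p*)·-384.2421)/1.15=-310.2859; Δ=(-334.0957−-384.2421)/(99.6243−49.4779)=1.0000; B=V−Δ·S=-377.1478
Node (3,1) S=134.6275: V=(p*·-233.1251+(1−p*)·-334.0957)/1.15=-242.5204; Δ=(-233.1251−-334.0957)/(200.5949−99.6243)=1.0000; B=V−Δ·S=-377.1478
Node (3,2) S=271.0742: V=(p*·-29.8194+(1−p*)·-233.1251)/1.15=-106.0736; Δ=(-29.8194−-233.1251)/(403.9006−200.5949)=1.0000; B=V−Δ·S=-377.1478
Node (3,3) S=545.8116: V=(p*·379.5393+(1−p*)·-29.8194)/1.15=168.6638; Δ=(379.5393−-29.8194)/(813.2593−403.9006)=1.0000; B=V−Δ·S=-377.1478
Node (2,0) S=90.3540: V=(p*·-242.5204+(1−p*)·-310.2859)/1.15=-237.6006; Δ=(-242.5204−-310.2859)/(134.6275−66.8620)=1.0000; B=V−Δ·S=-327.9546
Node (2,1) S=181.9290: V=(p*·-106.0736+(1−p*)·-242.5204)/1.15=-146.0256; Δ=(-106.0736−-242.5204)/(271.0742−134.6275)=1.0000; B=V−Δ·S=-327.9546
Node (2,2) S=366.3165: V=(p*·168.6638+(1−p*)·-106.0736)/1.15=38.3619; Δ=(168.6638−-106.0736)/(545.8116−271.0742)=1.0000; B=V−Δ·S=-327.9546
Node (1,0) S=122.1000: V=(p*·-146.0256+(1−p*)·-237.6006)/1.15=-163.0779; Δ=(-146.0256−-237.6006)/(181.9290−90.3540)=1.0000; B=V−Δ·S=-285.1779
Node (1,1) S=245.8500: V=(p*·38.3619+(1−p*)·-146.0256)/1.15=-39.3279; Δ=(38.3619−-146.0256)/(366.3165−181.9290)=1.0000; B=V−Δ·S=-285.1779
Node (0,0) S=165.0000: V=(p*·-39.3279+(1−p*)·-163.0779)/1.15=-82.9808; Δ=(-39.3279−-163.0779)/(245.8500−122.1000)=1.0000; B=V−Δ·S=-247.9808
Self-financing check: at every node Δ·S+B equals the discounted successor values.

(0,0): Delta=1.0000 Bond=-247.9808
(1,0): Delta=1.0000 Bond=-285.1779
(1,1): Delta=1.0000 Bond=-285.1779
(2,0): Delta=1.0000 Bond=-327.9546
(2,1): Delta=1.0000 Bond=-327.9546
(2,2): Delta=1.0000 Bond=-327.9546
(3,0): Delta=1.0000 Bond=-377.1478
(3,1): Delta=1.0000 Bond=-377.1478
(3,2): Delta=1.0000 Bond=-377.1478
(3,3): Delta=1.0000 Bond=-377.1478
V0=-82.9808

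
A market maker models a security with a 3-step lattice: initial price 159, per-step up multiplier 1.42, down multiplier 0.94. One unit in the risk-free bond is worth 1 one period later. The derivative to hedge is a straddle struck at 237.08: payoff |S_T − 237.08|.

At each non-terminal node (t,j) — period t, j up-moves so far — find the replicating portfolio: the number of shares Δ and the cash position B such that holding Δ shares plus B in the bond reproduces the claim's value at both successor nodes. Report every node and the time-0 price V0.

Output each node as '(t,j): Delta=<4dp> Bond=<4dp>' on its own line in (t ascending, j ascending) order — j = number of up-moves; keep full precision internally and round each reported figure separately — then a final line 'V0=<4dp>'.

(0,0): Delta=-0.5684 Bond=174.5885
(1,0): Delta=-0.7760 Bond=205.6041
(1,1): Delta=0.3932 Bond=-42.5211
(2,0): Delta=-1.0000 Bond=237.0800
(2,1): Delta=0.2622 Bond=-14.7270
(2,2): Delta=1.0000 Bond=-237.0800
V0=84.2062

Since d<R<u, set p* = (R−d)/(u−d) = 0.1250; price each node as the discounted p*-expectation of its children.
At expiry t=3: V(3,0)=105.0171, V(3,1)=37.5808, V(3,2)=64.2911, V(3,3)=218.1828
Node (2,0) S=140.4924: V=(p*·37.5808+(1−p*)·105.0171)/1=96.5876; Δ=(37.5808−105.0171)/(199.4992−132.0629)=-1.0000; B=V−Δ·S=237.0800
Node (2,1) S=212.2332: V=(p*·64.2911+(1−p*)·37.5808)/1=40.9196; Δ=(64.2911−37.5808)/(301.3711−199.4992)=0.2622; B=V−Δ·S=-14.7270
Node (2,2) S=320.6076: V=(p*·218.1828+(1−p*)·64.2911)/1=83.5276; Δ=(218.1828−64.2911)/(455.2628−301.3711)=1.0000; B=V−Δ·S=-237.0800
Node (1,0) S=149.4600: V=(p*·40.9196+(1−p*)·96.5876)/1=89.6291; Δ=(40.9196−96.5876)/(212.2332−140.4924)=-0.7760; B=V−Δ·S=205.6041
Node (1,1) S=225.7800: V=(p*·83.5276+(1−p*)·40.9196)/1=46.2456; Δ=(83.5276−40.9196)/(320.6076−212.2332)=0.3932; B=V−Δ·S=-42.5211
Node (0,0) S=159.0000: V=(p*·46.2456+(1−p*)·89.6291)/1=84.2062; Δ=(46.2456−89.6291)/(225.7800−149.4600)=-0.5684; B=V−Δ·S=174.5885
The time-0 hedge costs 84.2062, which is the no-arbitrage price.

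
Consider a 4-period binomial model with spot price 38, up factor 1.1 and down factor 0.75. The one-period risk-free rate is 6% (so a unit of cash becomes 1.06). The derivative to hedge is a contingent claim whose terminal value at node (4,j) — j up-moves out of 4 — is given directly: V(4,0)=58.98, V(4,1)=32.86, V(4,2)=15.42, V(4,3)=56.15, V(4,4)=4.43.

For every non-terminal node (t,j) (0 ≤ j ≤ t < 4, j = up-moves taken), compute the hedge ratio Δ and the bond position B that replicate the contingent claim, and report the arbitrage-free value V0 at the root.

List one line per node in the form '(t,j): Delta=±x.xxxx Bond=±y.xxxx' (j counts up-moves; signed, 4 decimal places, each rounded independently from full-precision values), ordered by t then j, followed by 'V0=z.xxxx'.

Since d<R<u, set p* = (R−d)/(u−d) = 0.8857; price each node as the discounted p*-expectation of its children.
Payoff layer (t=4): V(4,0)=58.9800, V(4,1)=32.8600, V(4,2)=15.4200, V(4,3)=56.1500, V(4,4)=4.4300
Node (3,0) S=16.0312: V=(p*·32.8600+(1−p*)·58.9800)/1.06=33.8162; Δ=(32.8600−58.9800)/(17.6344−12.0234)=-4.6552; B=V−Δ·S=108.4447
Node (3,1) S=23.5125: V=(p*·15.4200+(1−p*)·32.8600)/1.06=16.4275; Δ=(15.4200−32.8600)/(25.8638−17.6344)=-2.1192; B=V−Δ·S=66.2561
Node (3,2) S=34.4850: V=(p*·56.1500+(1−p*)·15.4200)/1.06=48.5803; Δ=(56.1500−15.4200)/(37.9335−25.8637)=3.3746; B=V−Δ·S=-67.7911
Node (3,3) S=50.5780: V=(p*·4.4300+(1−p*)·56.1500)/1.06=9.7555; Δ=(4.4300−56.1500)/(55.6358−37.9335)=-2.9217; B=V−Δ·S=157.5270
Node (2,0) S=21.3750: V=(p*·16.4275+(1−p*)·33.8162)/1.06=17.3724; Δ=(16.4275−33.8162)/(23.5125−16.0312)=-2.3243; B=V−Δ·S=67.0544
Node (2,1) S=31.3500: V=(p*·48.5803+(1−p*)·16.4275)/1.06=42.3639; Δ=(48.5803−16.4275)/(34.4850−23.5125)=2.9303; B=V−Δ·S=-49.5013
Node (2,2) S=45.9800: V=(p*·9.7555+(1−p*)·48.5803)/1.06=13.3893; Δ=(9.7555−48.5803)/(50.5780−34.4850)=-2.4125; B=V−Δ·S=124.3173
Node (1,0) S=28.5000: V=(p*·42.3639+(1−p*)·17.3724)/1.06=37.2714; Δ=(42.3639−17.3724)/(31.3500−21.3750)=2.5054; B=V−Δ·S=-34.1327
Node (1,1) S=41.8000: V=(p*·13.3893+(1−p*)·42.3639)/1.06=15.7553; Δ=(13.3893−42.3639)/(45.9800−31.3500)=-1.9805; B=V−Δ·S=98.5399
Node (0,0) S=38.0000: V=(p*·15.7553+(1−p*)·37.2714)/1.06=17.1833; Δ=(15.7553−37.2714)/(41.8000−28.5000)=-1.6178; B=V−Δ·S=78.6578
The time-0 hedge costs 17.1833, which is the no-arbitrage price.

(0,0): Delta=-1.6178 Bond=78.6578
(1,0): Delta=2.5054 Bond=-34.1327
(1,1): Delta=-1.9805 Bond=98.5399
(2,0): Delta=-2.3243 Bond=67.0544
(2,1): Delta=2.9303 Bond=-49.5013
(2,2): Delta=-2.4125 Bond=124.3173
(3,0): Delta=-4.6552 Bond=108.4447
(3,1): Delta=-2.1192 Bond=66.2561
(3,2): Delta=3.3746 Bond=-67.7911
(3,3): Delta=-2.9217 Bond=157.5270
V0=17.1833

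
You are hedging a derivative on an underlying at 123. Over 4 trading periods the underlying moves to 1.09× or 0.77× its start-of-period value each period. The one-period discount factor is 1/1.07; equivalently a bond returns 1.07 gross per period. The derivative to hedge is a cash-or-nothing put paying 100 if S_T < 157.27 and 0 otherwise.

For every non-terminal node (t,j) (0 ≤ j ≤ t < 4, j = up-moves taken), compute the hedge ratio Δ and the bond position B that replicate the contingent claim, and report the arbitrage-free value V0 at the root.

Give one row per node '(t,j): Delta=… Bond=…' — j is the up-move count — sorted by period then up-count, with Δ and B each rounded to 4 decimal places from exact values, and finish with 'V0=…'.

(0,0): Delta=-1.7089 Bond=227.5479
(1,0): Delta=0.0000 Bond=81.6298
(1,1): Delta=-1.7893 Bond=254.2660
(2,0): Delta=0.0000 Bond=87.3439
(2,1): Delta=0.0000 Bond=87.3439
(2,2): Delta=-1.8736 Bond=284.3794
(3,0): Delta=0.0000 Bond=93.4579
(3,1): Delta=0.0000 Bond=93.4579
(3,2): Delta=0.0000 Bond=93.4579
(3,3): Delta=-1.9618 Bond=318.3411
V0=17.3577

Risk-neutral probability p* = (R−d)/(u−d) = (1.07−0.77)/(1.09−0.77) = 0.9375.
Terminal payoffs: V(4,0)=100.0000, V(4,1)=100.0000, V(4,2)=100.0000, V(4,3)=100.0000, V(4,4)=0.0000
Node (3,0) S=56.1536: V=(p*·100.0000+(1−p*)·100.0000)/1.07=93.4579; Δ=(100.0000−100.0000)/(61.2074−43.2382)=0.0000; B=V−Δ·S=93.4579
Node (3,1) S=79.4901: V=(p*·100.0000+(1−p*)·100.0000)/1.07=93.4579; Δ=(100.0000−100.0000)/(86.6442−61.2074)=0.0000; B=V−Δ·S=93.4579
Node (3,2) S=112.5250: V=(p*·100.0000+(1−p*)·100.0000)/1.07=93.4579; Δ=(100.0000−100.0000)/(122.6522−86.6442)=0.0000; B=V−Δ·S=93.4579
Node (3,3) S=159.2886: V=(p*·0.0000+(1−p*)·100.0000)/1.07=5.8411; Δ=(0.0000−100.0000)/(173.6245−122.6522)=-1.9618; B=V−Δ·S=318.3411
Node (2,0) S=72.9267: V=(p*·93.4579+(1−p*)·93.4579)/1.07=87.3439; Δ=(93.4579−93.4579)/(79.4901−56.1536)=0.0000; B=V−Δ·S=87.3439
Node (2,1) S=103.2339: V=(p*·93.4579+(1−p*)·93.4579)/1.07=87.3439; Δ=(93.4579−93.4579)/(112.5250−79.4901)=0.0000; B=V−Δ·S=87.3439
Node (2,2) S=146.1363: V=(p*·5.8411+(1−p*)·93.4579)/1.07=10.5768; Δ=(5.8411−93.4579)/(159.2886−112.5250)=-1.8736; B=V−Δ·S=284.3794
Node (1,0) S=94.7100: V=(p*·87.3439+(1−p*)·87.3439)/1.07=81.6298; Δ=(87.3439−87.3439)/(103.2339−72.9267)=0.0000; B=V−Δ·S=81.6298
Node (1,1) S=134.0700: V=(p*·10.5768+(1−p*)·87.3439)/1.07=14.3689; Δ=(10.5768−87.3439)/(146.1363−103.2339)=-1.7893; B=V−Δ·S=254.2660
Node (0,0) S=123.0000: V=(p*·14.3689+(1−p*)·81.6298)/1.07=17.3577; Δ=(14.3689−81.6298)/(134.0700−94.7100)=-1.7089; B=V−Δ·S=227.5479
Root portfolio cost Δ·123+B reproduces V0=17.3577.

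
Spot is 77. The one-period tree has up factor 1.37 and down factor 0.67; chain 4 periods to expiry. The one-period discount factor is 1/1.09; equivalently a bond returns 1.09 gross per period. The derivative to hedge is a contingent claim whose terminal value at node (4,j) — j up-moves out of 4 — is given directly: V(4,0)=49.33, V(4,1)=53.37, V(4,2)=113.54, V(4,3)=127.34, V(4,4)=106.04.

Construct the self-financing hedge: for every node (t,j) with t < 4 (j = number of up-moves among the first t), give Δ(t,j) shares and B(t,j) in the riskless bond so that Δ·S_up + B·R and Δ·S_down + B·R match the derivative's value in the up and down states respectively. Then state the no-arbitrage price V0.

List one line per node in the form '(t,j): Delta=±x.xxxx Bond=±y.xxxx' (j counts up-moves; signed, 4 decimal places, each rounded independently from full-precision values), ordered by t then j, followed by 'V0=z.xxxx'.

(0,0): Delta=0.2715 Bond=54.5106
(1,0): Delta=0.8040 Bond=31.9431
(1,1): Delta=0.0978 Bond=77.7322
(2,0): Delta=1.4302 Bond=13.1744
(2,1): Delta=0.5998 Bond=49.2470
(2,2): Delta=-0.0658 Bond=108.3822
(3,0): Delta=0.2492 Bond=41.7093
(3,1): Delta=1.8152 Bond=-3.8727
(3,2): Delta=0.2036 Bond=92.0472
(3,3): Delta=-0.1537 Bond=135.5295
V0=75.4128

Since d<R<u, set p* = (R−d)/(u−d) = 0.6000; price each node as the discounted p*-expectation of its children.
Terminal values V(4,·): V(4,0)=49.3300, V(4,1)=53.3700, V(4,2)=113.5400, V(4,3)=127.3400, V(4,4)=106.0400
(3,0): S=23.1588. Δ = (V_up−V_dn)/(S_up−S_dn) = (53.3700−49.3300)/(31.7275−15.5164) = 0.2492. V = [p*·53.3700 + (1−p*)·49.3300]/1.09 = 47.4807. B = V − Δ·S = 41.7093.
(3,1): S=47.3545. Δ = (V_up−V_dn)/(S_up−S_dn) = (113.5400−53.3700)/(64.8756−31.7275) = 1.8152. V = [p*·113.5400 + (1−p*)·53.3700]/1.09 = 82.0844. B = V − Δ·S = -3.8727.
(3,2): S=96.8293. Δ = (V_up−V_dn)/(S_up−S_dn) = (127.3400−113.5400)/(132.6561−64.8756) = 0.2036. V = [p*·127.3400 + (1−p*)·113.5400]/1.09 = 111.7615. B = V − Δ·S = 92.0472.
(3,3): S=197.9942. Δ = (V_up−V_dn)/(S_up−S_dn) = (106.0400−127.3400)/(271.2520−132.6561) = -0.1537. V = [p*·106.0400 + (1−p*)·127.3400]/1.09 = 105.1009. B = V − Δ·S = 135.5295.
(2,0): S=34.5653. Δ = (V_up−V_dn)/(S_up−S_dn) = (82.0844−47.4807)/(47.3545−23.1588) = 1.4302. V = [p*·82.0844 + (1−p*)·47.4807]/1.09 = 62.6082. B = V − Δ·S = 13.1744.
(2,1): S=70.6783. Δ = (V_up−V_dn)/(S_up−S_dn) = (111.7615−82.0844)/(96.8293−47.3545) = 0.5998. V = [p*·111.7615 + (1−p*)·82.0844]/1.09 = 91.6428. B = V − Δ·S = 49.2470.
(2,2): S=144.5213. Δ = (V_up−V_dn)/(S_up−S_dn) = (105.1009−111.7615)/(197.9942−96.8293) = -0.0658. V = [p*·105.1009 + (1−p*)·111.7615]/1.09 = 98.8671. B = V − Δ·S = 108.3822.
(1,0): S=51.5900. Δ = (V_up−V_dn)/(S_up−S_dn) = (91.6428−62.6082)/(70.6783−34.5653) = 0.8040. V = [p*·91.6428 + (1−p*)·62.6082]/1.09 = 73.4211. B = V − Δ·S = 31.9431.
(1,1): S=105.4900. Δ = (V_up−V_dn)/(S_up−S_dn) = (98.8671−91.6428)/(144.5213−70.6783) = 0.0978. V = [p*·98.8671 + (1−p*)·91.6428]/1.09 = 88.0526. B = V − Δ·S = 77.7322.
(0,0): S=77.0000. Δ = (V_up−V_dn)/(S_up−S_dn) = (88.0526−73.4211)/(105.4900−51.5900) = 0.2715. V = [p*·88.0526 + (1−p*)·73.4211]/1.09 = 75.4128. B = V − Δ·S = 54.5106.
The time-0 hedge costs 75.4128, which is the no-arbitrage price.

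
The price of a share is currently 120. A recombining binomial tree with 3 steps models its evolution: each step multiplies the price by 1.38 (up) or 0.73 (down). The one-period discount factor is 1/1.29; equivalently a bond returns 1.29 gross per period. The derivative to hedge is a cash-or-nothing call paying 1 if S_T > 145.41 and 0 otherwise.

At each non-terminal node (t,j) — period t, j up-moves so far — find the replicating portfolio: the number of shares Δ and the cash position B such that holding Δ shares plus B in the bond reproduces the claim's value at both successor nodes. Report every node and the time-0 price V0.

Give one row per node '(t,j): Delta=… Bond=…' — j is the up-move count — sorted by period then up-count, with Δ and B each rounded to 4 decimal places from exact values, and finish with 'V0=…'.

Since d<R<u, set p* = (R−d)/(u−d) = 0.8615; price each node as the discounted p*-expectation of its children.
Terminal payoffs: V(3,0)=0.0000, V(3,1)=0.0000, V(3,2)=1.0000, V(3,3)=1.0000
(2,0): S=63.9480. Δ = (V_up−V_dn)/(S_up−S_dn) = (0.0000−0.0000)/(88.2482−46.6820) = 0.0000. V = [p*·0.0000 + (1−p*)·0.0000]/1.29 = 0.0000. B = V − Δ·S = 0.0000.
(2,1): S=120.8880. Δ = (V_up−V_dn)/(S_up−S_dn) = (1.0000−0.0000)/(166.8254−88.2482) = 0.0127. V = [p*·1.0000 + (1−p*)·0.0000]/1.29 = 0.6679. B = V − Δ·S = -0.8706.
(2,2): S=228.5280. Δ = (V_up−V_dn)/(S_up−S_dn) = (1.0000−1.0000)/(315.3686−166.8254) = 0.0000. V = [p*·1.0000 + (1−p*)·1.0000]/1.29 = 0.7752. B = V − Δ·S = 0.7752.
(1,0): S=87.6000. Δ = (V_up−V_dn)/(S_up−S_dn) = (0.6679−0.0000)/(120.8880−63.9480) = 0.0117. V = [p*·0.6679 + (1−p*)·0.0000]/1.29 = 0.4460. B = V − Δ·S = -0.5814.
(1,1): S=165.6000. Δ = (V_up−V_dn)/(S_up−S_dn) = (0.7752−0.6679)/(228.5280−120.8880) = 0.0010. V = [p*·0.7752 + (1−p*)·0.6679]/1.29 = 0.5894. B = V − Δ·S = 0.4243.
(0,0): S=120.0000. Δ = (V_up−V_dn)/(S_up−S_dn) = (0.5894−0.4460)/(165.6000−87.6000) = 0.0018. V = [p*·0.5894 + (1−p*)·0.4460]/1.29 = 0.4415. B = V − Δ·S = 0.2209.
The time-0 hedge costs 0.4415, which is the no-arbitrage price.

(0,0): Delta=0.0018 Bond=0.2209
(1,0): Delta=0.0117 Bond=-0.5814
(1,1): Delta=0.0010 Bond=0.4243
(2,0): Delta=0.0000 Bond=0.0000
(2,1): Delta=0.0127 Bond=-0.8706
(2,2): Delta=0.0000 Bond=0.7752
V0=0.4415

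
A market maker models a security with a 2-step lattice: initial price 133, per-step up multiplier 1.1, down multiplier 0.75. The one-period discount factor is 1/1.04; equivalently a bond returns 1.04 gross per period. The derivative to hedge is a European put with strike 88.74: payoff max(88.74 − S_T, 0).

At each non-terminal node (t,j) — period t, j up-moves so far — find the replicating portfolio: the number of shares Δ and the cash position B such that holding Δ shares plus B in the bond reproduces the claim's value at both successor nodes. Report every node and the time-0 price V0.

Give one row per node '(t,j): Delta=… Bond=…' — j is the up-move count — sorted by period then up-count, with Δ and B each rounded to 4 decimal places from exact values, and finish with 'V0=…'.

(0,0): Delta=-0.0493 Bond=6.9377
(1,0): Delta=-0.3989 Bond=42.0886
(1,1): Delta=0.0000 Bond=0.0000
V0=0.3784

The replicating-portfolio and risk-neutral prices coincide; use p* = (1.04−0.75)/(1.1−0.75) = 0.8286 for the latter.
Terminal payoffs: V(2,0)=13.9275, V(2,1)=0.0000, V(2,2)=0.0000
(1,0): S=99.7500. Δ = (V_up−V_dn)/(S_up−S_dn) = (0.0000−13.9275)/(109.7250−74.8125) = -0.3989. V = [p*·0.0000 + (1−p*)·13.9275]/1.04 = 2.2957. B = V − Δ·S = 42.0886.
(1,1): S=146.3000. Δ = (V_up−V_dn)/(S_up−S_dn) = (0.0000−0.0000)/(160.9300−109.7250) = 0.0000. V = [p*·0.0000 + (1−p*)·0.0000]/1.04 = 0.0000. B = V − Δ·S = 0.0000.
(0,0): S=133.0000. Δ = (V_up−V_dn)/(S_up−S_dn) = (0.0000−2.2957)/(146.3000−99.7500) = -0.0493. V = [p*·0.0000 + (1−p*)·2.2957]/1.04 = 0.3784. B = V − Δ·S = 6.9377.
Root portfolio cost Δ·133+B reproduces V0=0.3784.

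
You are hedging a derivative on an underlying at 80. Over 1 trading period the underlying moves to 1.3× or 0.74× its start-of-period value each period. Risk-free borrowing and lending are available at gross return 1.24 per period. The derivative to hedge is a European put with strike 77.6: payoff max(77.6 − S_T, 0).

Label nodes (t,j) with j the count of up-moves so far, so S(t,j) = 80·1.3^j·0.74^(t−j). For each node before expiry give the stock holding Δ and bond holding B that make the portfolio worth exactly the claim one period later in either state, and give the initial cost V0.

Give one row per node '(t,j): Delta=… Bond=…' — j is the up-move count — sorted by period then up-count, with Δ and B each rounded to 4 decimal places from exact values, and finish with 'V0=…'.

(0,0): Delta=-0.4107 Bond=34.4470
V0=1.5899

Under the risk-neutral measure, an up-move has probability p* = (R−d)/(u−d) = 0.8929 and values discount at R = 1.24.
Payoff layer (t=1): V(1,0)=18.4000, V(1,1)=0.0000
Node (0,0) S=80.0000: V=(p*·0.0000+(1−p*)·18.4000)/1.24=1.5899; Δ=(0.0000−18.4000)/(104.0000−59.2000)=-0.4107; B=V−Δ·S=34.4470
Check: Δ(0,0)·S0 + B(0,0) = 1.5899 = V0.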